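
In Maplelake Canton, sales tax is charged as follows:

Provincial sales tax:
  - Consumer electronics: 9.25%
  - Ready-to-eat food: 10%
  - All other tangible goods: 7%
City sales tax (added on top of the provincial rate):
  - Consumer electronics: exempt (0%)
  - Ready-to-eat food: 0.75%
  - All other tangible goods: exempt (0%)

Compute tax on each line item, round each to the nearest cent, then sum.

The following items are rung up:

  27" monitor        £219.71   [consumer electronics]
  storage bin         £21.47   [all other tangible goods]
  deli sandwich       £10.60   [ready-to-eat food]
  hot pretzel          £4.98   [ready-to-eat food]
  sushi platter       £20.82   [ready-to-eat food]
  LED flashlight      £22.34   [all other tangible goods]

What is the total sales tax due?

27" monitor £219.71: consumer electronics → 9.25% + 0% city = 9.25% → £20.32
Storage bin £21.47: all other tangible goods → 7% + 0% city = 7% → £1.50
Deli sandwich £10.60: ready-to-eat food → 10% + 0.75% city = 10.75% → £1.14
Hot pretzel £4.98: ready-to-eat food → 10% + 0.75% city = 10.75% → £0.54
Sushi platter £20.82: ready-to-eat food → 10% + 0.75% city = 10.75% → £2.24
LED flashlight £22.34: all other tangible goods → 7% + 0% city = 7% → £1.56
Total tax = £20.32 + £1.50 + £1.14 + £0.54 + £2.24 + £1.56 = £27.30

£27.30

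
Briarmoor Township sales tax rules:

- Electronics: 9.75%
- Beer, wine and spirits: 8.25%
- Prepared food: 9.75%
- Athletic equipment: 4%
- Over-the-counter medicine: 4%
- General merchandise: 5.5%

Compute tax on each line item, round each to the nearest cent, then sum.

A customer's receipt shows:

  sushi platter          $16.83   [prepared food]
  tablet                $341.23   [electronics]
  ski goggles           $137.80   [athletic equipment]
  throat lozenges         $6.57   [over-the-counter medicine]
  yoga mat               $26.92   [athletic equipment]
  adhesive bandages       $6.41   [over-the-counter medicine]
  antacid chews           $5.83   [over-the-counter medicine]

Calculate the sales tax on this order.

Sushi platter $16.83: prepared food → 9.75% → $1.64
Tablet $341.23: electronics → 9.75% → $33.27
Ski goggles $137.80: athletic equipment → 4% → $5.51
Throat lozenges $6.57: over-the-counter medicine → 4% → $0.26
Yoga mat $26.92: athletic equipment → 4% → $1.08
Adhesive bandages $6.41: over-the-counter medicine → 4% → $0.26
Antacid chews $5.83: over-the-counter medicine → 4% → $0.23
Total tax = $1.64 + $33.27 + $5.51 + $0.26 + $1.08 + $0.26 + $0.23 = $42.25

$42.25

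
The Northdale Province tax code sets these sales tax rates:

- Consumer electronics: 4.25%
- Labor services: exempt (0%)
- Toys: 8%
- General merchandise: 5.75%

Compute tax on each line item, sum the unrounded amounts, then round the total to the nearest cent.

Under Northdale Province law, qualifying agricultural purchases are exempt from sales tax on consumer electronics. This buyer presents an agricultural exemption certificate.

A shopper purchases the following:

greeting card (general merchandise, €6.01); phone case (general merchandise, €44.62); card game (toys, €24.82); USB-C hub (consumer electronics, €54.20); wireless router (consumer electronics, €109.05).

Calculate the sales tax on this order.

€4.90

Greeting card €6.01: general merchandise → 5.75% → €0.345575
Phone case €44.62: general merchandise → 5.75% → €2.56565
Card game €24.82: toys → 8% → €1.9856
USB-C hub €54.20: consumer electronics, buyer-exempt → 0% → €0.00
Wireless router €109.05: consumer electronics, buyer-exempt → 0% → €0.00
Unrounded tax sum = €4.896825 → €4.90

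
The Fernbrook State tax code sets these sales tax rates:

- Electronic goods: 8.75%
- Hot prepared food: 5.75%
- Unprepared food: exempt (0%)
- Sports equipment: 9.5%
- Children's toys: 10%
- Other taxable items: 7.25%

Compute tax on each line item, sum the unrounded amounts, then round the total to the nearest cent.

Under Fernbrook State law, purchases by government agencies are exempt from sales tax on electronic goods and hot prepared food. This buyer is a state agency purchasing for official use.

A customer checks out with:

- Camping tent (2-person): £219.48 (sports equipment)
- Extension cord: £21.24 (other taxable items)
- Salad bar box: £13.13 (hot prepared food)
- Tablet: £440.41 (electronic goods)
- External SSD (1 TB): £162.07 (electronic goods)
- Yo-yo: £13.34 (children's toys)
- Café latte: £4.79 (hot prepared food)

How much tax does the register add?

Camping tent (2-person) £219.48: sports equipment → 9.5% → £20.8506
Extension cord £21.24: other taxable items → 7.25% → £1.5399
Salad bar box £13.13: hot prepared food, buyer-exempt → 0% → £0.00
Tablet £440.41: electronic goods, buyer-exempt → 0% → £0.00
External SSD (1 TB) £162.07: electronic goods, buyer-exempt → 0% → £0.00
Yo-yo £13.34: children's toys → 10% → £1.334
Café latte £4.79: hot prepared food, buyer-exempt → 0% → £0.00
Unrounded tax sum = £23.7245 → £23.72

£23.72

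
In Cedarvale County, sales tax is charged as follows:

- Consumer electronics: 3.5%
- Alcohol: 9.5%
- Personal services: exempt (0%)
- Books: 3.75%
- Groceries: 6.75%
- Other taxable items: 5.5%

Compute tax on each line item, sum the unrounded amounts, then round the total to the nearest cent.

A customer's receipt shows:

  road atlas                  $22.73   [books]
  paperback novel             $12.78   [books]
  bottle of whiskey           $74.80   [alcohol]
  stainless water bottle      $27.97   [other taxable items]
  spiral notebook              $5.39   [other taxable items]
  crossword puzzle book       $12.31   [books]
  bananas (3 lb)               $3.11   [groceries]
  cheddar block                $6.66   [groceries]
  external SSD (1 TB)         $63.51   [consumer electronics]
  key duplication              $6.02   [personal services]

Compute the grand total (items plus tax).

Road atlas $22.73: books → 3.75% → $0.852375
Paperback novel $12.78: books → 3.75% → $0.47925
Bottle of whiskey $74.80: alcohol → 9.5% → $7.106
Stainless water bottle $27.97: other taxable items → 5.5% → $1.53835
Spiral notebook $5.39: other taxable items → 5.5% → $0.29645
Crossword puzzle book $12.31: books → 3.75% → $0.461625
Bananas (3 lb) $3.11: groceries → 6.75% → $0.209925
Cheddar block $6.66: groceries → 6.75% → $0.44955
External SSD (1 TB) $63.51: consumer electronics → 3.5% → $2.22285
Key duplication $6.02: personal services → 0% → $0.00
Subtotal = $235.28; unrounded tax = $13.616375 → $13.62; total due = $248.90

$248.90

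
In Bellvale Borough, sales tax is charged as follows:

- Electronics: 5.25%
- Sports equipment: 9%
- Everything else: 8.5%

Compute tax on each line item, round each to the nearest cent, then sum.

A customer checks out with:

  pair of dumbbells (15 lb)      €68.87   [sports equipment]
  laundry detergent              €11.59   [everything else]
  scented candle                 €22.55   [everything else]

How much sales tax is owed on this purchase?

€9.11

Pair of dumbbells (15 lb) €68.87: sports equipment → 9% → €6.20
Laundry detergent €11.59: everything else → 8.5% → €0.99
Scented candle €22.55: everything else → 8.5% → €1.92
Total tax = €6.20 + €0.99 + €1.92 = €9.11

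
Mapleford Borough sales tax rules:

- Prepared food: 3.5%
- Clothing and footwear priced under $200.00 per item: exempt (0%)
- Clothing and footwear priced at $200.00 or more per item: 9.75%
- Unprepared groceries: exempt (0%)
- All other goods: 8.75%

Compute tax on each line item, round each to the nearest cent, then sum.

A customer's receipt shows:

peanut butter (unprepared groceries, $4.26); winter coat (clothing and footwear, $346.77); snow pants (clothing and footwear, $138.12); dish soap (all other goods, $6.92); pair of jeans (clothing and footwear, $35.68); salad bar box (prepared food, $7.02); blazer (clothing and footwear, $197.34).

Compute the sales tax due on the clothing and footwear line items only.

Winter coat $346.77: clothing and footwear, $200.00 or more → 9.75% → $33.81
Snow pants $138.12: clothing and footwear, under $200.00 → 0% → $0.00
Pair of jeans $35.68: clothing and footwear, under $200.00 → 0% → $0.00
Blazer $197.34: clothing and footwear, under $200.00 → 0% → $0.00
Tax on clothing and footwear = $33.81 + $0.00 + $0.00 + $0.00 = $33.81

$33.81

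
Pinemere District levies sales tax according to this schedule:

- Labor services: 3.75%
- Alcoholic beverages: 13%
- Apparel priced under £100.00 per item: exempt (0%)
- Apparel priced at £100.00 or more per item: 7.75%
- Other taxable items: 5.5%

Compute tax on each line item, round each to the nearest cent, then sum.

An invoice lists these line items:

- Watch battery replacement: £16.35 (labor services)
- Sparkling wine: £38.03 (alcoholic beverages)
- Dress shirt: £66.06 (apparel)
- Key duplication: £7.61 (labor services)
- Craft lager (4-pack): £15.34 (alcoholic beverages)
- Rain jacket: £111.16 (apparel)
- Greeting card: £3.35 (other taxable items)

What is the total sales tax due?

£16.62

Watch battery replacement £16.35: labor services → 3.75% → £0.61
Sparkling wine £38.03: alcoholic beverages → 13% → £4.94
Dress shirt £66.06: apparel, under £100.00 → 0% → £0.00
Key duplication £7.61: labor services → 3.75% → £0.29
Craft lager (4-pack) £15.34: alcoholic beverages → 13% → £1.99
Rain jacket £111.16: apparel, £100.00 or more → 7.75% → £8.61
Greeting card £3.35: other taxable items → 5.5% → £0.18
Total tax = £0.61 + £4.94 + £0.29 + £1.99 + £8.61 + £0.18 = £16.62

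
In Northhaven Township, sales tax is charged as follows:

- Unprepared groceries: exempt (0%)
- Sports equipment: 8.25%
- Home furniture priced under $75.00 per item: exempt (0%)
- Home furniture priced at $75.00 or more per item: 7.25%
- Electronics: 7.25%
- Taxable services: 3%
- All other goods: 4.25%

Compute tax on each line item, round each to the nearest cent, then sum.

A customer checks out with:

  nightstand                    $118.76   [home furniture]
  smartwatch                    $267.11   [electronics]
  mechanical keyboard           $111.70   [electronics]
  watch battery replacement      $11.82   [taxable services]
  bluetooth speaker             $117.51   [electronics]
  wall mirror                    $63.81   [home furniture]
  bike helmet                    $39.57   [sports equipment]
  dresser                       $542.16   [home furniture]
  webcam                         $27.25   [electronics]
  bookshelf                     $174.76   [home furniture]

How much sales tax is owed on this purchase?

$102.17

Nightstand $118.76: home furniture, $75.00 or more → 7.25% → $8.61
Smartwatch $267.11: electronics → 7.25% → $19.37
Mechanical keyboard $111.70: electronics → 7.25% → $8.10
Watch battery replacement $11.82: taxable services → 3% → $0.35
Bluetooth speaker $117.51: electronics → 7.25% → $8.52
Wall mirror $63.81: home furniture, under $75.00 → 0% → $0.00
Bike helmet $39.57: sports equipment → 8.25% → $3.26
Dresser $542.16: home furniture, $75.00 or more → 7.25% → $39.31
Webcam $27.25: electronics → 7.25% → $1.98
Bookshelf $174.76: home furniture, $75.00 or more → 7.25% → $12.67
Total tax = $8.61 + $19.37 + $8.10 + $0.35 + $8.52 + $3.26 + $39.31 + $1.98 + $12.67 = $102.17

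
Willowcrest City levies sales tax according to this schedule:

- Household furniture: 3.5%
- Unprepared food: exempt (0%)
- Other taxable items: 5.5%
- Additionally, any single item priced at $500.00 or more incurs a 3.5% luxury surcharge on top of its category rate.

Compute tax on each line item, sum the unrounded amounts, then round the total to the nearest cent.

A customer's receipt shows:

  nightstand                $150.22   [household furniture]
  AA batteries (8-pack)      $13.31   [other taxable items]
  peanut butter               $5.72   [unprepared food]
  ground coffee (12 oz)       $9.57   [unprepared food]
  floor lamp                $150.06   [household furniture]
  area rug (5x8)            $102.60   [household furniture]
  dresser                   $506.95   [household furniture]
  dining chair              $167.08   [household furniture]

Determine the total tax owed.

$56.17

Nightstand $150.22: household furniture → 3.5% → $5.2577
AA batteries (8-pack) $13.31: other taxable items → 5.5% → $0.73205
Peanut butter $5.72: unprepared food → 0% → $0.00
Ground coffee (12 oz) $9.57: unprepared food → 0% → $0.00
Floor lamp $150.06: household furniture → 3.5% → $5.2521
Area rug (5x8) $102.60: household furniture → 3.5% → $3.591
Dresser $506.95: household furniture → 3.5% + 3.5% surcharge = 7% → $35.4865
Dining chair $167.08: household furniture → 3.5% → $5.8478
Unrounded tax sum = $56.16715 → $56.17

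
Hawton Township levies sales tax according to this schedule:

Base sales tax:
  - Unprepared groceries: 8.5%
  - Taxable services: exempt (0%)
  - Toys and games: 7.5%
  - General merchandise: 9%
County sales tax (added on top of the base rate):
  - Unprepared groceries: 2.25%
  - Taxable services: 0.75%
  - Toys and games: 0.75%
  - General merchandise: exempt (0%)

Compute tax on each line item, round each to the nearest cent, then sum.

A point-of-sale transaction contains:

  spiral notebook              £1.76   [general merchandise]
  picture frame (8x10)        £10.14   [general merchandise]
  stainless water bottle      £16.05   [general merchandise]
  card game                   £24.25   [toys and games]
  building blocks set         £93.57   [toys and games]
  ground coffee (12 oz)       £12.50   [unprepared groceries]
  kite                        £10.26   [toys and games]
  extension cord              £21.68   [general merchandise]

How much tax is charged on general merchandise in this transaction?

£4.46

Spiral notebook £1.76: general merchandise → 9% + 0% county = 9% → £0.16
Picture frame (8x10) £10.14: general merchandise → 9% + 0% county = 9% → £0.91
Stainless water bottle £16.05: general merchandise → 9% + 0% county = 9% → £1.44
Extension cord £21.68: general merchandise → 9% + 0% county = 9% → £1.95
Tax on general merchandise = £0.16 + £0.91 + £1.44 + £1.95 = £4.46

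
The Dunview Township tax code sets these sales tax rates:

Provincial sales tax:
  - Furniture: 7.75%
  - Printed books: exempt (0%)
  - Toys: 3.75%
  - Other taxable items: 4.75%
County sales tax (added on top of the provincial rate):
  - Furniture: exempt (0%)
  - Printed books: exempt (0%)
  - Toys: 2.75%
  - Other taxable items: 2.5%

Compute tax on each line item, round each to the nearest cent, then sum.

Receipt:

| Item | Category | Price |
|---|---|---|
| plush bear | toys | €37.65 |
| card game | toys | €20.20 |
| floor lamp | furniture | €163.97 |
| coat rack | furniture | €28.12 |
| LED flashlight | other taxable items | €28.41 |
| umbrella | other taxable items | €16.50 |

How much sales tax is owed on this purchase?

€21.91

Plush bear €37.65: toys → 3.75% + 2.75% county = 6.5% → €2.45
Card game €20.20: toys → 3.75% + 2.75% county = 6.5% → €1.31
Floor lamp €163.97: furniture → 7.75% + 0% county = 7.75% → €12.71
Coat rack €28.12: furniture → 7.75% + 0% county = 7.75% → €2.18
LED flashlight €28.41: other taxable items → 4.75% + 2.5% county = 7.25% → €2.06
Umbrella €16.50: other taxable items → 4.75% + 2.5% county = 7.25% → €1.20
Total tax = €2.45 + €1.31 + €12.71 + €2.18 + €2.06 + €1.20 = €21.91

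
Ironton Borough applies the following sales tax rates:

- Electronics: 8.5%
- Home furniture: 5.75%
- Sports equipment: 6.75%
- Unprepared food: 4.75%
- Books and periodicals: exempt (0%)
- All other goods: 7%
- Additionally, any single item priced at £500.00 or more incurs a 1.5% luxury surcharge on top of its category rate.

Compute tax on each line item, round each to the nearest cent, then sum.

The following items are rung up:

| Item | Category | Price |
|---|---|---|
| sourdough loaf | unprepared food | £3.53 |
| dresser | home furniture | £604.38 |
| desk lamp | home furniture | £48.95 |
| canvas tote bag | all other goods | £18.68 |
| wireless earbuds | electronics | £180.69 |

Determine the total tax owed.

Sourdough loaf £3.53: unprepared food → 4.75% → £0.17
Dresser £604.38: home furniture → 5.75% + 1.5% surcharge = 7.25% → £43.82
Desk lamp £48.95: home furniture → 5.75% → £2.81
Canvas tote bag £18.68: all other goods → 7% → £1.31
Wireless earbuds £180.69: electronics → 8.5% → £15.36
Total tax = £0.17 + £43.82 + £2.81 + £1.31 + £15.36 = £63.47

£63.47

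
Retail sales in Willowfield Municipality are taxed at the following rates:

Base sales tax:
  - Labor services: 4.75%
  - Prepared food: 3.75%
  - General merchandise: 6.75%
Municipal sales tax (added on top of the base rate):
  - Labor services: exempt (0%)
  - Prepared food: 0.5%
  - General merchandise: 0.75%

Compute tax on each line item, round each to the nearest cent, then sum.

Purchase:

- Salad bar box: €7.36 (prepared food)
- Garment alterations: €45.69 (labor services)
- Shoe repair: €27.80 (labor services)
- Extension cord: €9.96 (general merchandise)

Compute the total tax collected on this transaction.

€4.55

Salad bar box €7.36: prepared food → 3.75% + 0.5% municipal = 4.25% → €0.31
Garment alterations €45.69: labor services → 4.75% + 0% municipal = 4.75% → €2.17
Shoe repair €27.80: labor services → 4.75% + 0% municipal = 4.75% → €1.32
Extension cord €9.96: general merchandise → 6.75% + 0.75% municipal = 7.5% → €0.75
Total tax = €0.31 + €2.17 + €1.32 + €0.75 = €4.55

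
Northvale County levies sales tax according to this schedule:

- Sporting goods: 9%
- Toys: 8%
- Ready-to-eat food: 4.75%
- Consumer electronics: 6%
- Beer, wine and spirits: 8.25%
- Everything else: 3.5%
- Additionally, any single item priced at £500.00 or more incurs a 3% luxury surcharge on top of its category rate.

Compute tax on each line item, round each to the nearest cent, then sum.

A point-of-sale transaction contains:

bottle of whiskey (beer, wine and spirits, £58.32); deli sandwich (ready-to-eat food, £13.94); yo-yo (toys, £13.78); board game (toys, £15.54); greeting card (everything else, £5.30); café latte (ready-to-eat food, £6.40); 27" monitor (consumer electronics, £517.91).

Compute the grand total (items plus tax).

£686.10

Bottle of whiskey £58.32: beer, wine and spirits → 8.25% → £4.81
Deli sandwich £13.94: ready-to-eat food → 4.75% → £0.66
Yo-yo £13.78: toys → 8% → £1.10
Board game £15.54: toys → 8% → £1.24
Greeting card £5.30: everything else → 3.5% → £0.19
Café latte £6.40: ready-to-eat food → 4.75% → £0.30
27" monitor £517.91: consumer electronics → 6% + 3% surcharge = 9% → £46.61
Subtotal = £631.19; tax = £54.91; total due = £686.10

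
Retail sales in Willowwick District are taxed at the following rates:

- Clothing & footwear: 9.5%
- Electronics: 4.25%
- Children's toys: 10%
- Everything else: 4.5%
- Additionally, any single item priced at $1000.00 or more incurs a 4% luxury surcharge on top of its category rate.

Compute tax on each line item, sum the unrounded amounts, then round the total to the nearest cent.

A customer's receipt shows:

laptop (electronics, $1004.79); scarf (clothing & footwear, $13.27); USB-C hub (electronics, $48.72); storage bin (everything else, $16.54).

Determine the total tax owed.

Laptop $1004.79: electronics → 4.25% + 4% surcharge = 8.25% → $82.895175
Scarf $13.27: clothing & footwear → 9.5% → $1.26065
USB-C hub $48.72: electronics → 4.25% → $2.0706
Storage bin $16.54: everything else → 4.5% → $0.7443
Unrounded tax sum = $86.970725 → $86.97

$86.97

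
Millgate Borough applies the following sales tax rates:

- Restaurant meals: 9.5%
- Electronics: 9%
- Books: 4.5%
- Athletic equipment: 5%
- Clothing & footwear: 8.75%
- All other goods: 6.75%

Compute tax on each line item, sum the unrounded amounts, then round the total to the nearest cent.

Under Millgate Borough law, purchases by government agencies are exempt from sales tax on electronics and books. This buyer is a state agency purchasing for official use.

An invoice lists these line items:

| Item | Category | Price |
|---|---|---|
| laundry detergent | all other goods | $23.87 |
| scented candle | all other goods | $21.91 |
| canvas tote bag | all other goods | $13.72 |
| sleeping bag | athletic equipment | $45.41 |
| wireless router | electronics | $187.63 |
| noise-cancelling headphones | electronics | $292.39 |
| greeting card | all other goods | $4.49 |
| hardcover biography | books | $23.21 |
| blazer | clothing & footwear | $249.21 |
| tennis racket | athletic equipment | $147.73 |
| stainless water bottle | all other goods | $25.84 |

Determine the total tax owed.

$37.53

Laundry detergent $23.87: all other goods → 6.75% → $1.611225
Scented candle $21.91: all other goods → 6.75% → $1.478925
Canvas tote bag $13.72: all other goods → 6.75% → $0.9261
Sleeping bag $45.41: athletic equipment → 5% → $2.2705
Wireless router $187.63: electronics, buyer-exempt → 0% → $0.00
Noise-cancelling headphones $292.39: electronics, buyer-exempt → 0% → $0.00
Greeting card $4.49: all other goods → 6.75% → $0.303075
Hardcover biography $23.21: books, buyer-exempt → 0% → $0.00
Blazer $249.21: clothing & footwear → 8.75% → $21.805875
Tennis racket $147.73: athletic equipment → 5% → $7.3865
Stainless water bottle $25.84: all other goods → 6.75% → $1.7442
Unrounded tax sum = $37.5264 → $37.53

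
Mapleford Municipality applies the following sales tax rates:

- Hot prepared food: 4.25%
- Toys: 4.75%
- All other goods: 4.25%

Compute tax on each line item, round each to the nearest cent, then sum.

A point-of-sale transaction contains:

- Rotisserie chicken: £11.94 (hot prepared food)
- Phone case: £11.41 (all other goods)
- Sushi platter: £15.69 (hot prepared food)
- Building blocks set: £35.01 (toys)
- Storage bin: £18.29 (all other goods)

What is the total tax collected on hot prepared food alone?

Rotisserie chicken £11.94: hot prepared food → 4.25% → £0.51
Sushi platter £15.69: hot prepared food → 4.25% → £0.67
Tax on hot prepared food = £0.51 + £0.67 = £1.18

£1.18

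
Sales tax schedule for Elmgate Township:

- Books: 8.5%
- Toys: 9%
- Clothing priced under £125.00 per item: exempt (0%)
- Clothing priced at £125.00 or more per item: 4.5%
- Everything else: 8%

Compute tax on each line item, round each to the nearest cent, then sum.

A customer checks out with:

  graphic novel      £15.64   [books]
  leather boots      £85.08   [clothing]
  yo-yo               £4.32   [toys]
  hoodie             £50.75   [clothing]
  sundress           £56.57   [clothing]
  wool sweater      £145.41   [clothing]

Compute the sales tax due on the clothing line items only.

Leather boots £85.08: clothing, under £125.00 → 0% → £0.00
Hoodie £50.75: clothing, under £125.00 → 0% → £0.00
Sundress £56.57: clothing, under £125.00 → 0% → £0.00
Wool sweater £145.41: clothing, £125.00 or more → 4.5% → £6.54
Tax on clothing = £0.00 + £0.00 + £0.00 + £6.54 = £6.54

£6.54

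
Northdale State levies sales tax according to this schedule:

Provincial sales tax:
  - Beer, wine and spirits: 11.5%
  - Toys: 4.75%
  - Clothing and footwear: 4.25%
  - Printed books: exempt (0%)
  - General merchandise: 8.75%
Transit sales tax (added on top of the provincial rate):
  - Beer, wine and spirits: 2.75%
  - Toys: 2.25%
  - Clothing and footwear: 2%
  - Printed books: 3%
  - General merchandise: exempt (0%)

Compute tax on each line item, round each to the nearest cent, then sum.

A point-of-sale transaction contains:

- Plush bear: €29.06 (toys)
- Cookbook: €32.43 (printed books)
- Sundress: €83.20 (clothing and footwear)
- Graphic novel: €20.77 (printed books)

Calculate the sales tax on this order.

€8.82

Plush bear €29.06: toys → 4.75% + 2.25% transit = 7% → €2.03
Cookbook €32.43: printed books → 0% + 3% transit = 3% → €0.97
Sundress €83.20: clothing and footwear → 4.25% + 2% transit = 6.25% → €5.20
Graphic novel €20.77: printed books → 0% + 3% transit = 3% → €0.62
Total tax = €2.03 + €0.97 + €5.20 + €0.62 = €8.82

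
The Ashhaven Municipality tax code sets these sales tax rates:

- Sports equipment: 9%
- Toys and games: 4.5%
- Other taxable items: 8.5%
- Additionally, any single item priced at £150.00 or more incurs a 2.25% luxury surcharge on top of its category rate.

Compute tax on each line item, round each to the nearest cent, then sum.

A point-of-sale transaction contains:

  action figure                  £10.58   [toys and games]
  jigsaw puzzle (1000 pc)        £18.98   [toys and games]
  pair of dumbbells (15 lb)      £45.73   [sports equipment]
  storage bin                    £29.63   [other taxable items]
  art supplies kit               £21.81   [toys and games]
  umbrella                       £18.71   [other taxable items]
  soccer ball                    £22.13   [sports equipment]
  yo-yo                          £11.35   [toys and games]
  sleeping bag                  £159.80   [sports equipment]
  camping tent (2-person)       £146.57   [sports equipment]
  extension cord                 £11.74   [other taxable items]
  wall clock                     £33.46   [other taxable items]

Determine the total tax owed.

Action figure £10.58: toys and games → 4.5% → £0.48
Jigsaw puzzle (1000 pc) £18.98: toys and games → 4.5% → £0.85
Pair of dumbbells (15 lb) £45.73: sports equipment → 9% → £4.12
Storage bin £29.63: other taxable items → 8.5% → £2.52
Art supplies kit £21.81: toys and games → 4.5% → £0.98
Umbrella £18.71: other taxable items → 8.5% → £1.59
Soccer ball £22.13: sports equipment → 9% → £1.99
Yo-yo £11.35: toys and games → 4.5% → £0.51
Sleeping bag £159.80: sports equipment → 9% + 2.25% surcharge = 11.25% → £17.98
Camping tent (2-person) £146.57: sports equipment → 9% → £13.19
Extension cord £11.74: other taxable items → 8.5% → £1.00
Wall clock £33.46: other taxable items → 8.5% → £2.84
Total tax = £0.48 + £0.85 + £4.12 + £2.52 + £0.98 + £1.59 + £1.99 + £0.51 + £17.98 + £13.19 + £1.00 + £2.84 = £48.05

£48.05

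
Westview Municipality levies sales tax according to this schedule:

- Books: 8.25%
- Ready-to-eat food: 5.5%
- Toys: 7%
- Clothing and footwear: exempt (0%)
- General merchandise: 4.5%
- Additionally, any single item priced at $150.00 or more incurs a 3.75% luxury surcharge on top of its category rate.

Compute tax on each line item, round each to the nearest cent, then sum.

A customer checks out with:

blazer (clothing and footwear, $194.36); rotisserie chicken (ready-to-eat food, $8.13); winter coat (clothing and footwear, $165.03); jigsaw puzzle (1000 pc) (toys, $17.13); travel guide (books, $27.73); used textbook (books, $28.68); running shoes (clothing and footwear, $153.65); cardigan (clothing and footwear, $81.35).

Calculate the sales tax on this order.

$25.55

Blazer $194.36: clothing and footwear → 0% + 3.75% surcharge = 3.75% → $7.29
Rotisserie chicken $8.13: ready-to-eat food → 5.5% → $0.45
Winter coat $165.03: clothing and footwear → 0% + 3.75% surcharge = 3.75% → $6.19
Jigsaw puzzle (1000 pc) $17.13: toys → 7% → $1.20
Travel guide $27.73: books → 8.25% → $2.29
Used textbook $28.68: books → 8.25% → $2.37
Running shoes $153.65: clothing and footwear → 0% + 3.75% surcharge = 3.75% → $5.76
Cardigan $81.35: clothing and footwear → 0% → $0.00
Total tax = $7.29 + $0.45 + $6.19 + $1.20 + $2.29 + $2.37 + $5.76 = $25.55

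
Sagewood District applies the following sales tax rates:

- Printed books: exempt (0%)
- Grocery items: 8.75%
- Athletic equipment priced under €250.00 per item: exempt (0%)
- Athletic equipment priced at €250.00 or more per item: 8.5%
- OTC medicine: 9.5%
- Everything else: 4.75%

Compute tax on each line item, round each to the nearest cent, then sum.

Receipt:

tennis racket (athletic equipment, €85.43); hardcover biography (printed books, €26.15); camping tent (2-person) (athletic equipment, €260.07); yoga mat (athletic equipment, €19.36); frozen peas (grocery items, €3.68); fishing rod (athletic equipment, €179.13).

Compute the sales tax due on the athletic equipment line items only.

€22.11

Tennis racket €85.43: athletic equipment, under €250.00 → 0% → €0.00
Camping tent (2-person) €260.07: athletic equipment, €250.00 or more → 8.5% → €22.11
Yoga mat €19.36: athletic equipment, under €250.00 → 0% → €0.00
Fishing rod €179.13: athletic equipment, under €250.00 → 0% → €0.00
Tax on athletic equipment = €0.00 + €22.11 + €0.00 + €0.00 = €22.11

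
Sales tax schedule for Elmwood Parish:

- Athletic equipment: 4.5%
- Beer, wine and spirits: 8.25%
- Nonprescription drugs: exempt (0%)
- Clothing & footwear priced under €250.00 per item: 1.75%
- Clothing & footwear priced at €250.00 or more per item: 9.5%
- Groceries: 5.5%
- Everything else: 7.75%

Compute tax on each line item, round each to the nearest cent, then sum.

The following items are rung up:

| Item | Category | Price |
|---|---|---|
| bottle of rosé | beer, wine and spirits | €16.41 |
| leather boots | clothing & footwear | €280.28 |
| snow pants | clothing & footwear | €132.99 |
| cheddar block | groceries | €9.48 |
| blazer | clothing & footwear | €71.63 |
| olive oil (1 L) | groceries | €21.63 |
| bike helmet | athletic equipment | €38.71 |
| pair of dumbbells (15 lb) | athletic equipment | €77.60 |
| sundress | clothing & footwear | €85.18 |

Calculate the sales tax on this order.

€39.99

Bottle of rosé €16.41: beer, wine and spirits → 8.25% → €1.35
Leather boots €280.28: clothing & footwear, €250.00 or more → 9.5% → €26.63
Snow pants €132.99: clothing & footwear, under €250.00 → 1.75% → €2.33
Cheddar block €9.48: groceries → 5.5% → €0.52
Blazer €71.63: clothing & footwear, under €250.00 → 1.75% → €1.25
Olive oil (1 L) €21.63: groceries → 5.5% → €1.19
Bike helmet €38.71: athletic equipment → 4.5% → €1.74
Pair of dumbbells (15 lb) €77.60: athletic equipment → 4.5% → €3.49
Sundress €85.18: clothing & footwear, under €250.00 → 1.75% → €1.49
Total tax = €1.35 + €26.63 + €2.33 + €0.52 + €1.25 + €1.19 + €1.74 + €3.49 + €1.49 = €39.99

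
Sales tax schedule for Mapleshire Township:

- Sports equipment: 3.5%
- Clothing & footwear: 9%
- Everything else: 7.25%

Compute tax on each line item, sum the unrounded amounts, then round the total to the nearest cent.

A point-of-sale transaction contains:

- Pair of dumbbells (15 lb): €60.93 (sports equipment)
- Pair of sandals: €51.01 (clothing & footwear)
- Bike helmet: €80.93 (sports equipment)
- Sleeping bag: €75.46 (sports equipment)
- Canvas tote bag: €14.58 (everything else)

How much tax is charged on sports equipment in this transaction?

Pair of dumbbells (15 lb) €60.93: sports equipment → 3.5% → €2.13255
Bike helmet €80.93: sports equipment → 3.5% → €2.83255
Sleeping bag €75.46: sports equipment → 3.5% → €2.6411
Tax on sports equipment: unrounded sum = €7.6062 → €7.61

€7.61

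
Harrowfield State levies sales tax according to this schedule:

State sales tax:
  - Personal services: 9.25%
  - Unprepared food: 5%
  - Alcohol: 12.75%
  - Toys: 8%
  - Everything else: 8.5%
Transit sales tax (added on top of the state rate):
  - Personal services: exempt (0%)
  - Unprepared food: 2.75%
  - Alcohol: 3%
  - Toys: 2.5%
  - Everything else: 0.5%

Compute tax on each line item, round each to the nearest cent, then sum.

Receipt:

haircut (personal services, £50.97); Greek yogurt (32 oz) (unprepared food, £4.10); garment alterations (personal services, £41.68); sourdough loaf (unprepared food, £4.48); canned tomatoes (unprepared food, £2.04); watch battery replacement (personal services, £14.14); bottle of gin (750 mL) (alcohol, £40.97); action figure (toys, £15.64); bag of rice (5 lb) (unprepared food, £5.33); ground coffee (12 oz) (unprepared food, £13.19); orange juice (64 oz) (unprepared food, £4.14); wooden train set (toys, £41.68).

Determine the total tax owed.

£24.93

Haircut £50.97: personal services → 9.25% + 0% transit = 9.25% → £4.71
Greek yogurt (32 oz) £4.10: unprepared food → 5% + 2.75% transit = 7.75% → £0.32
Garment alterations £41.68: personal services → 9.25% + 0% transit = 9.25% → £3.86
Sourdough loaf £4.48: unprepared food → 5% + 2.75% transit = 7.75% → £0.35
Canned tomatoes £2.04: unprepared food → 5% + 2.75% transit = 7.75% → £0.16
Watch battery replacement £14.14: personal services → 9.25% + 0% transit = 9.25% → £1.31
Bottle of gin (750 mL) £40.97: alcohol → 12.75% + 3% transit = 15.75% → £6.45
Action figure £15.64: toys → 8% + 2.5% transit = 10.5% → £1.64
Bag of rice (5 lb) £5.33: unprepared food → 5% + 2.75% transit = 7.75% → £0.41
Ground coffee (12 oz) £13.19: unprepared food → 5% + 2.75% transit = 7.75% → £1.02
Orange juice (64 oz) £4.14: unprepared food → 5% + 2.75% transit = 7.75% → £0.32
Wooden train set £41.68: toys → 8% + 2.5% transit = 10.5% → £4.38
Total tax = £4.71 + £0.32 + £3.86 + £0.35 + £0.16 + £1.31 + £6.45 + £1.64 + £0.41 + £1.02 + £0.32 + £4.38 = £24.93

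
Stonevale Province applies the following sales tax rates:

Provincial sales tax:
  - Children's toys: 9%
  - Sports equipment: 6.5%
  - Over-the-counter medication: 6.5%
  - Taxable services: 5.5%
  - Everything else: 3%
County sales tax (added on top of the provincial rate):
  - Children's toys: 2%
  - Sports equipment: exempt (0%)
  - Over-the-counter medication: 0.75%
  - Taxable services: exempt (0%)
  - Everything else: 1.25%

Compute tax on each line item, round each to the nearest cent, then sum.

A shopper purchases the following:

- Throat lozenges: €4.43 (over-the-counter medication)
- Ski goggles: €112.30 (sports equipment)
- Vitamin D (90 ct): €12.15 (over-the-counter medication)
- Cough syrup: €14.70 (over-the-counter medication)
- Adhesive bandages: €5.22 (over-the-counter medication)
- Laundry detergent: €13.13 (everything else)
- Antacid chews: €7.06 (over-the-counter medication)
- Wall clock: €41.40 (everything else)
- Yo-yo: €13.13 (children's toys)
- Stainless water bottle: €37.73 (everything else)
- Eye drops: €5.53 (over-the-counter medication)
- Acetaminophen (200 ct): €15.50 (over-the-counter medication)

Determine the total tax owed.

Throat lozenges €4.43: over-the-counter medication → 6.5% + 0.75% county = 7.25% → €0.32
Ski goggles €112.30: sports equipment → 6.5% + 0% county = 6.5% → €7.30
Vitamin D (90 ct) €12.15: over-the-counter medication → 6.5% + 0.75% county = 7.25% → €0.88
Cough syrup €14.70: over-the-counter medication → 6.5% + 0.75% county = 7.25% → €1.07
Adhesive bandages €5.22: over-the-counter medication → 6.5% + 0.75% county = 7.25% → €0.38
Laundry detergent €13.13: everything else → 3% + 1.25% county = 4.25% → €0.56
Antacid chews €7.06: over-the-counter medication → 6.5% + 0.75% county = 7.25% → €0.51
Wall clock €41.40: everything else → 3% + 1.25% county = 4.25% → €1.76
Yo-yo €13.13: children's toys → 9% + 2% county = 11% → €1.44
Stainless water bottle €37.73: everything else → 3% + 1.25% county = 4.25% → €1.60
Eye drops €5.53: over-the-counter medication → 6.5% + 0.75% county = 7.25% → €0.40
Acetaminophen (200 ct) €15.50: over-the-counter medication → 6.5% + 0.75% county = 7.25% → €1.12
Total tax = €0.32 + €7.30 + €0.88 + €1.07 + €0.38 + €0.56 + €0.51 + €1.76 + €1.44 + €1.60 + €0.40 + €1.12 = €17.34

€17.34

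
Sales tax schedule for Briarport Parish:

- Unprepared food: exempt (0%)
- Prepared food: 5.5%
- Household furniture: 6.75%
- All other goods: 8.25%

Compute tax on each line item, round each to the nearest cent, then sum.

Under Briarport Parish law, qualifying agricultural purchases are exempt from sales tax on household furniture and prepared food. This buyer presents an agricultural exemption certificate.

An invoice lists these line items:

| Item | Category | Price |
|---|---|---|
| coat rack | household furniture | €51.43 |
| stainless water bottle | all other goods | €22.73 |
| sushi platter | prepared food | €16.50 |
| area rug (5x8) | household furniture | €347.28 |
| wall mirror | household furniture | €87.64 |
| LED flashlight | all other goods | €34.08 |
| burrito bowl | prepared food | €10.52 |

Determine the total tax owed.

Coat rack €51.43: household furniture, buyer-exempt → 0% → €0.00
Stainless water bottle €22.73: all other goods → 8.25% → €1.88
Sushi platter €16.50: prepared food, buyer-exempt → 0% → €0.00
Area rug (5x8) €347.28: household furniture, buyer-exempt → 0% → €0.00
Wall mirror €87.64: household furniture, buyer-exempt → 0% → €0.00
LED flashlight €34.08: all other goods → 8.25% → €2.81
Burrito bowl €10.52: prepared food, buyer-exempt → 0% → €0.00
Total tax = €1.88 + €2.81 = €4.69

€4.69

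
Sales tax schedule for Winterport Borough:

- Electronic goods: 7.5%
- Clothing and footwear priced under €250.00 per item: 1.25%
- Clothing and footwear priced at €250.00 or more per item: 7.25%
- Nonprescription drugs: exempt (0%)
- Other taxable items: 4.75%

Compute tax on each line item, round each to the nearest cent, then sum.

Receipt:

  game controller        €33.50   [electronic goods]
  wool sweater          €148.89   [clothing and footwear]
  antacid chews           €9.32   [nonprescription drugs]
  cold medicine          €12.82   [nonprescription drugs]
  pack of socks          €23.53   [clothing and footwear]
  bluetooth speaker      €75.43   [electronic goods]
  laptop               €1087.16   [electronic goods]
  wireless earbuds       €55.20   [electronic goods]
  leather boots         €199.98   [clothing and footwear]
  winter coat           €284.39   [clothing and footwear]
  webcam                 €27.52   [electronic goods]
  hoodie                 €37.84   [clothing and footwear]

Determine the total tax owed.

Game controller €33.50: electronic goods → 7.5% → €2.51
Wool sweater €148.89: clothing and footwear, under €250.00 → 1.25% → €1.86
Antacid chews €9.32: nonprescription drugs → 0% → €0.00
Cold medicine €12.82: nonprescription drugs → 0% → €0.00
Pack of socks €23.53: clothing and footwear, under €250.00 → 1.25% → €0.29
Bluetooth speaker €75.43: electronic goods → 7.5% → €5.66
Laptop €1087.16: electronic goods → 7.5% → €81.54
Wireless earbuds €55.20: electronic goods → 7.5% → €4.14
Leather boots €199.98: clothing and footwear, under €250.00 → 1.25% → €2.50
Winter coat €284.39: clothing and footwear, €250.00 or more → 7.25% → €20.62
Webcam €27.52: electronic goods → 7.5% → €2.06
Hoodie €37.84: clothing and footwear, under €250.00 → 1.25% → €0.47
Total tax = €2.51 + €1.86 + €0.29 + €5.66 + €81.54 + €4.14 + €2.50 + €20.62 + €2.06 + €0.47 = €121.65

€121.65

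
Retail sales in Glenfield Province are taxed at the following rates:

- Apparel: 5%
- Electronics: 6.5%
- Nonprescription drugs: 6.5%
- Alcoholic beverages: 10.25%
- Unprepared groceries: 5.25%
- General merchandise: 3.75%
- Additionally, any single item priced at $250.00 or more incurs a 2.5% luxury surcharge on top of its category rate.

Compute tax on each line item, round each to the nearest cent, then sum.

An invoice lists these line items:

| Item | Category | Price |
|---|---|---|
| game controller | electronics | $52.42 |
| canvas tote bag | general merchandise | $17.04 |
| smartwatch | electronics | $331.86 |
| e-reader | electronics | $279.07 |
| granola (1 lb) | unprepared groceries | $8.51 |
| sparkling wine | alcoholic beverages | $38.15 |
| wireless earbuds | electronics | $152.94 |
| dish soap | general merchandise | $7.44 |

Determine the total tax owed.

$73.62

Game controller $52.42: electronics → 6.5% → $3.41
Canvas tote bag $17.04: general merchandise → 3.75% → $0.64
Smartwatch $331.86: electronics → 6.5% + 2.5% surcharge = 9% → $29.87
E-reader $279.07: electronics → 6.5% + 2.5% surcharge = 9% → $25.12
Granola (1 lb) $8.51: unprepared groceries → 5.25% → $0.45
Sparkling wine $38.15: alcoholic beverages → 10.25% → $3.91
Wireless earbuds $152.94: electronics → 6.5% → $9.94
Dish soap $7.44: general merchandise → 3.75% → $0.28
Total tax = $3.41 + $0.64 + $29.87 + $25.12 + $0.45 + $3.91 + $9.94 + $0.28 = $73.62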